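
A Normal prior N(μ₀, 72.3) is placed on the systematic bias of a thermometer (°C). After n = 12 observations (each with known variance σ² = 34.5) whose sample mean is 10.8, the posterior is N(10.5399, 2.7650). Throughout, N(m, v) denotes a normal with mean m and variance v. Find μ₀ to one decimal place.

The posterior mean is a precision-weighted average: μ_n = (τ₀μ₀ + τ_data·x̄)/(τ₀+τ_data), with τ₀=1/σ₀² and τ_data=n/σ².
Here τ₀ = 1/72.3 = 0.013831 and τ_data = 12/34.5 = 0.347826, so τ_n = 0.361657.
Rearranging for μ₀: μ₀ = (μ_n·τ_n − τ_data·x̄)/τ₀ = (10.5399·0.361657 − 0.347826·10.8) / 0.013831 = 0.055308/0.013831 ≈ 4.0.

μ₀ = 4.0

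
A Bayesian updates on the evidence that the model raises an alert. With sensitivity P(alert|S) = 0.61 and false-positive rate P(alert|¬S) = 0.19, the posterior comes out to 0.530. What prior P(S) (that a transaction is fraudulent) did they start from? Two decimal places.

Bayes' rule in odds form gives O(S|E) = O(S)·[P(E|S)/P(E|¬S)], hence O(S) = O(S|E)/LR.
Posterior odds = 0.530/(1−0.530) = 1.1277. LR = 0.61/0.19 = 3.2105.
Prior odds = 1.1277/3.2105 = 0.3513, so P(S) = 0.3513/(1+0.3513) ≈ 0.26.

P(S) = 0.26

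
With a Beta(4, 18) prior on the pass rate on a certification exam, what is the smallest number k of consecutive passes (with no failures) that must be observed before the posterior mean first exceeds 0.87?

k = 117

After k passes and 0 failures the posterior is Beta(4+k, 18), with mean (4+k)/(4+18+k).
Set (4+k)/(22+k) > 0.87 and solve: k > (0.87·22 − 4)/(1 − 0.87) = 116.462.
The smallest integer exceeding 116.462 is 117.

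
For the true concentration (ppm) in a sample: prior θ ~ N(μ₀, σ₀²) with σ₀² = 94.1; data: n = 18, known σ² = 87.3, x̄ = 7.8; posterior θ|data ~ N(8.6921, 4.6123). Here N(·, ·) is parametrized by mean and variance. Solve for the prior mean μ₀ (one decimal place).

The posterior mean is a precision-weighted average: μ_n = (τ₀μ₀ + τ_data·x̄)/(τ₀+τ_data), with τ₀=1/σ₀² and τ_data=n/σ².
Here τ₀ = 1/94.1 = 0.010627 and τ_data = 18/87.3 = 0.206186, so τ_n = 0.216813.
Rearranging for μ₀: μ₀ = (μ_n·τ_n − τ_data·x̄)/τ₀ = (8.6921·0.216813 − 0.206186·7.8) / 0.010627 = 0.276309/0.010627 ≈ 26.0.

μ₀ = 26.0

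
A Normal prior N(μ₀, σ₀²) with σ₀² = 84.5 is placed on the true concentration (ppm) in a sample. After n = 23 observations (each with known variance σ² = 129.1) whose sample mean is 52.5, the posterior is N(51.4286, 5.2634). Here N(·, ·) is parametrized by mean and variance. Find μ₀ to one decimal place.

μ₀ = 35.3

The posterior mean is a precision-weighted average: μ_n = (τ₀μ₀ + τ_data·x̄)/(τ₀+τ_data), with τ₀=1/σ₀² and τ_data=n/σ².
Here τ₀ = 1/84.5 = 0.011834 and τ_data = 23/129.1 = 0.178156, so τ_n = 0.189990.
Rearranging for μ₀: μ₀ = (μ_n·τ_n − τ_data·x̄)/τ₀ = (51.4286·0.189990 − 0.178156·52.5) / 0.011834 = 0.417730/0.011834 ≈ 35.3.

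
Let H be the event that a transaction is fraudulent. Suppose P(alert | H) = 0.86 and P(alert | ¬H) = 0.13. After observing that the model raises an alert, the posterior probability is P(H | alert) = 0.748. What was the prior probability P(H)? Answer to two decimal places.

P(H) = 0.31

In odds form, posterior odds = prior odds × likelihood ratio, so prior odds = posterior odds ÷ LR.
Posterior odds = 0.748/(1−0.748) = 2.9683. LR = 0.86/0.13 = 6.6154.
Prior odds = 2.9683/6.6154 = 0.4487, so P(H) = 0.4487/(1+0.4487) ≈ 0.31.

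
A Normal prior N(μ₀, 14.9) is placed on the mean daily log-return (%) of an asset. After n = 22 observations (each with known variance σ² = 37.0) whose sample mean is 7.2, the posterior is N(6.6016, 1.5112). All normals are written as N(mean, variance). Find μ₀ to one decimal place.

With known observation variance, the Normal–Normal posterior has precision τ_n = τ₀ + n/σ² and mean μ_n = (τ₀μ₀ + (n/σ²)x̄)/τ_n.
Here τ₀ = 1/14.9 = 0.067114 and τ_data = 22/37.0 = 0.594595, so τ_n = 0.661709.
Rearranging for μ₀: μ₀ = (μ_n·τ_n − τ_data·x̄)/τ₀ = (6.6016·0.661709 − 0.594595·7.2) / 0.067114 = 0.087254/0.067114 ≈ 1.3.

μ₀ = 1.3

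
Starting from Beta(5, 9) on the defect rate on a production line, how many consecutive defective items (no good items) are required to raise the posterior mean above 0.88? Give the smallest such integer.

k = 62

After k defective items and 0 good items the posterior is Beta(5+k, 9), with mean (5+k)/(5+9+k).
Set (5+k)/(14+k) > 0.88 and solve: k > (0.88·14 − 5)/(1 − 0.88) = 61.000.
The smallest integer exceeding 61.000 is 62, and checking k=62: (67)/(76) = 0.8816 > 0.88.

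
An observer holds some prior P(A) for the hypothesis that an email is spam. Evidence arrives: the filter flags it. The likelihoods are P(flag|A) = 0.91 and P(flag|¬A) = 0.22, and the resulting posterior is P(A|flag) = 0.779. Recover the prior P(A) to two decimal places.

In odds form, posterior odds = prior odds × likelihood ratio, so prior odds = posterior odds ÷ LR.
Posterior odds = 0.779/(1−0.779) = 3.5249. LR = 0.91/0.22 = 4.1364.
Prior odds = 3.5249/4.1364 = 0.8522, so P(A) = 0.8522/(1+0.8522) ≈ 0.46.

P(A) = 0.46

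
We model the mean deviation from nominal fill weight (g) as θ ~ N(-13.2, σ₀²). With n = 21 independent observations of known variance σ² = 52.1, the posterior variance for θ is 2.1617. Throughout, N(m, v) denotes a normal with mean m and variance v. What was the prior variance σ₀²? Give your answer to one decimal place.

σ₀² = 16.8

For the Normal–Normal model with known σ², precisions add: τ_n = τ₀ + n/σ².
So 1/σ₀² = 1/2.1617 − 21/52.1 = 0.462599 − 0.403071 = 0.059528.
Hence σ₀² = 1/0.059528 ≈ 16.8.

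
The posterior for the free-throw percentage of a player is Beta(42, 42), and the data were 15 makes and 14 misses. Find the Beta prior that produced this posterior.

Beta is conjugate to the binomial likelihood: posterior = Beta(a+s, b+f).
Subtract the data counts: 42−15=27, 42−14=28.

Beta(27, 28)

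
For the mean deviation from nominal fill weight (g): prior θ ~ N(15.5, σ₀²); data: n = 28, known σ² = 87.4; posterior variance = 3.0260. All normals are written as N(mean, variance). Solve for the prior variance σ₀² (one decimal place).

σ₀² = 99.0

For the Normal–Normal model with known σ², precisions add: τ_n = τ₀ + n/σ².
So 1/σ₀² = 1/3.0260 − 28/87.4 = 0.330469 − 0.320366 = 0.010103.
Hence σ₀² = 1/0.010103 ≈ 99.0.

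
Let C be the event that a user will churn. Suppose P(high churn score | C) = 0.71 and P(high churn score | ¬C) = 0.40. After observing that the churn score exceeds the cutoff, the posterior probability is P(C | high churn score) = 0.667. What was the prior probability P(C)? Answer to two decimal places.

Bayes' rule in odds form gives O(C|E) = O(C)·[P(E|C)/P(E|¬C)], hence O(C) = O(C|E)/LR.
Posterior odds = 0.667/(1−0.667) = 2.0030. LR = 0.71/0.40 = 1.7750.
Prior odds = 2.0030/1.7750 = 1.1285, so P(C) = 1.1285/(1+1.1285) ≈ 0.53.

P(C) = 0.53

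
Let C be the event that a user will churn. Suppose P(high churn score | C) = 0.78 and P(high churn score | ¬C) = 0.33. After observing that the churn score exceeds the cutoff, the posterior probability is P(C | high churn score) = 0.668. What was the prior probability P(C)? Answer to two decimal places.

In odds form, posterior odds = prior odds × likelihood ratio, so prior odds = posterior odds ÷ LR.
Posterior odds = 0.668/(1−0.668) = 2.0120. LR = 0.78/0.33 = 2.3636.
Prior odds = 2.0120/2.3636 = 0.8512, so P(C) = 0.8512/(1+0.8512) ≈ 0.46.

P(C) = 0.46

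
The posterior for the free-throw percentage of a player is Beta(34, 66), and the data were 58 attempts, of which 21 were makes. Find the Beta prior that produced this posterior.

Beta(13, 29)

A Beta(a, b) prior with s successes and f failures in binomial data gives a Beta(a+s, b+f) posterior.
Subtract the data counts: 34−21=13, 66−37=29.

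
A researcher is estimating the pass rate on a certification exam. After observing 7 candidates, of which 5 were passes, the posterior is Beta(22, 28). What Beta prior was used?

A Beta(α, β) prior with s successes and f failures in binomial data gives a Beta(α+s, β+f) posterior.
Subtract the data counts: 22−5=17, 28−2=26.

Beta(17, 26)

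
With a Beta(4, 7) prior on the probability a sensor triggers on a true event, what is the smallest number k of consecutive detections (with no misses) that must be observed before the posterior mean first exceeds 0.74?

k = 16

After k detections and 0 misses the posterior is Beta(4+k, 7), with mean (4+k)/(4+7+k).
Set (4+k)/(11+k) > 0.74 and solve: k > (0.74·11 − 4)/(1 − 0.74) = 15.923.
The smallest integer exceeding 15.923 is 16.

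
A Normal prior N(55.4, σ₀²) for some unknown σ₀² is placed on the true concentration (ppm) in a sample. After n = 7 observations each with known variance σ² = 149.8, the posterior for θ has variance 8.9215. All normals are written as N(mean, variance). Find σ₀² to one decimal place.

σ₀² = 15.3

Posterior precision equals prior precision plus data precision: 1/σ_n² = 1/σ₀² + n/σ².
So 1/σ₀² = 1/8.9215 − 7/149.8 = 0.112089 − 0.046729 = 0.065360.
Hence σ₀² = 1/0.065360 ≈ 15.3.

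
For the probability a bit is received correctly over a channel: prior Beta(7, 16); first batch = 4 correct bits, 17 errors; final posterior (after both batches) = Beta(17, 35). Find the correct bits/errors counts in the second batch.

6 correct bits and 2 errors

Because Beta–binomial updating is additive in the counts, the combined data contributed (α_post−α_prior, β_post−β_prior) successes and failures.
Total across both batches: 17−7=10 correct bits, 35−16=19 errors.
Subtract the first batch: 10−4=6 correct bits and 19−17=2 errors.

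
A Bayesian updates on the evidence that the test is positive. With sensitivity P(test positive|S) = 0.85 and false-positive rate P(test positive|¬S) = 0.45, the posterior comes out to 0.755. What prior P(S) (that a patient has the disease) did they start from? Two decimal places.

Bayes' rule in odds form gives O(S|E) = O(S)·[P(E|S)/P(E|¬S)], hence O(S) = O(S|E)/LR.
Posterior odds = 0.755/(1−0.755) = 3.0816. LR = 0.85/0.45 = 1.8889.
Prior odds = 3.0816/1.8889 = 1.6314, so P(S) = 1.6314/(1+1.6314) ≈ 0.62.

P(S) = 0.62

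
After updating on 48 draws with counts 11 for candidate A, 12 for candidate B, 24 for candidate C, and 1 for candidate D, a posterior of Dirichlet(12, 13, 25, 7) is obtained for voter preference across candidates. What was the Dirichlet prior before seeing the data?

For a Dirichlet(α) prior with multinomial counts c, the posterior is Dirichlet(α + c) componentwise.
Subtract each count from the matching posterior parameter: 12−11=1, 13−12=1, 25−24=1, 7−1=6.

Dirichlet(1, 1, 1, 6)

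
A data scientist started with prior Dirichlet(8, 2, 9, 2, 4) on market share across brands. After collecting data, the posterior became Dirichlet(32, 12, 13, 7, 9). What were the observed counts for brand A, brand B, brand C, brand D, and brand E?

counts (24, 10, 4, 5, 5)

For a Dirichlet(α) prior with multinomial counts c, the posterior is Dirichlet(α + c) componentwise.
Counts are posterior − prior componentwise: 32−8=24, 12−2=10, 13−9=4, 7−2=5, 9−4=5.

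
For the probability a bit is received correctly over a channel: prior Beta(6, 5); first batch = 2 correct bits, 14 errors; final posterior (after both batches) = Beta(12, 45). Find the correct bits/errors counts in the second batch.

Because Beta–binomial updating is additive in the counts, the combined data contributed (α_post−α_prior, β_post−β_prior) successes and failures.
Total across both batches: 12−6=6 correct bits, 45−5=40 errors.
Subtract the first batch: 6−2=4 correct bits and 40−14=26 errors.

4 correct bits and 26 errors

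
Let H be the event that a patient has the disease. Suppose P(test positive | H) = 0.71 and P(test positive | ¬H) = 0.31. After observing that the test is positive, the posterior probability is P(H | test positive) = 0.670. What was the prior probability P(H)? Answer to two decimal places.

In odds form, posterior odds = prior odds × likelihood ratio, so prior odds = posterior odds ÷ LR.
Posterior odds = 0.670/(1−0.670) = 2.0303. LR = 0.71/0.31 = 2.2903.
Prior odds = 2.0303/2.2903 = 0.8865, so P(H) = 0.8865/(1+0.8865) ≈ 0.47.

P(H) = 0.47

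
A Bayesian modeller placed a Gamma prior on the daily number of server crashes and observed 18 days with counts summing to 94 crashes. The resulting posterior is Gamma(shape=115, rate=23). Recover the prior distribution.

Gamma(shape=21, rate=5)

A Gamma(α, β) prior (rate parametrization) on a Poisson rate with n observations summing to S gives posterior Gamma(α+S, β+n).
So α = 115 − 94 = 21 and β = 23 − 18 = 5.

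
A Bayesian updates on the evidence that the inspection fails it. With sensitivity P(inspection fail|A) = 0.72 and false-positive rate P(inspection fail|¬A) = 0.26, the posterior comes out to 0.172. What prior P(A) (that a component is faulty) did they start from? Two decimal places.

In odds form, posterior odds = prior odds × likelihood ratio, so prior odds = posterior odds ÷ LR.
Posterior odds = 0.172/(1−0.172) = 0.2077. LR = 0.72/0.26 = 2.7692.
Prior odds = 0.2077/2.7692 = 0.0750, so P(A) = 0.0750/(1+0.0750) ≈ 0.07.

P(A) = 0.07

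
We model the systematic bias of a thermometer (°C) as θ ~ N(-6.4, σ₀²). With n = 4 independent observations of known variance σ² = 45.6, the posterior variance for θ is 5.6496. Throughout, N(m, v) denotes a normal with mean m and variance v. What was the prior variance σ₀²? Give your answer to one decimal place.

σ₀² = 11.2

For the Normal–Normal model with known σ², precisions add: τ_n = τ₀ + n/σ².
So 1/σ₀² = 1/5.6496 − 4/45.6 = 0.177004 − 0.087719 = 0.089285.
Hence σ₀² = 1/0.089285 ≈ 11.2.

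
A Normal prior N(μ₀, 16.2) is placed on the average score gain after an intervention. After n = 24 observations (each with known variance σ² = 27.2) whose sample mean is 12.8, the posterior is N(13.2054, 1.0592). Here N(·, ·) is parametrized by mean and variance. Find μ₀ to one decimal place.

μ₀ = 19.0

The posterior mean is a precision-weighted average: μ_n = (τ₀μ₀ + τ_data·x̄)/(τ₀+τ_data), with τ₀=1/σ₀² and τ_data=n/σ².
Here τ₀ = 1/16.2 = 0.061728 and τ_data = 24/27.2 = 0.882353, so τ_n = 0.944081.
Rearranging for μ₀: μ₀ = (μ_n·τ_n − τ_data·x̄)/τ₀ = (13.2054·0.944081 − 0.882353·12.8) / 0.061728 = 1.172849/0.061728 ≈ 19.0.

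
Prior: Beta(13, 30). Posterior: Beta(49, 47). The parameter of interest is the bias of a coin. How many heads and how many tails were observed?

36 heads and 17 tails

Beta is conjugate to the binomial likelihood: posterior = Beta(α+s, β+f).
So s = 49 − 13 = 36 and f = 47 − 30 = 17.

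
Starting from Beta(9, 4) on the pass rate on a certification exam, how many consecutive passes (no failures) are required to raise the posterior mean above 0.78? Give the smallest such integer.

After k passes and 0 failures the posterior is Beta(9+k, 4), with mean (9+k)/(9+4+k).
Set (9+k)/(13+k) > 0.78 and solve: k > (0.78·13 − 9)/(1 − 0.78) = 5.182.
The smallest integer exceeding 5.182 is 6.

k = 6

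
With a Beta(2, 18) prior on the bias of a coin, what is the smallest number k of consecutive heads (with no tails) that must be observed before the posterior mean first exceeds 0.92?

After k heads and 0 tails the posterior is Beta(2+k, 18), with mean (2+k)/(2+18+k).
Set (2+k)/(20+k) > 0.92 and solve: k > (0.92·20 − 2)/(1 − 0.92) = 205.000.
The smallest integer exceeding 205.000 is 206, and checking k=206: (208)/(226) = 0.9204 > 0.92.

k = 206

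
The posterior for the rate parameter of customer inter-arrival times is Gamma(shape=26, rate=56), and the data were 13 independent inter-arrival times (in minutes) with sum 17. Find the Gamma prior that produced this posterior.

Gamma–exponential conjugacy: posterior shape = α + n, posterior rate = β + Σtᵢ.
So α = 26 − 13 = 13 and β = 56 − 17 = 39.

Gamma(shape=13, rate=39)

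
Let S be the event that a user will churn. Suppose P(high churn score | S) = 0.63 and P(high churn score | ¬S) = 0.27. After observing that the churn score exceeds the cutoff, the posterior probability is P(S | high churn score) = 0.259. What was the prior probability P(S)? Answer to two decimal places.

In odds form, posterior odds = prior odds × likelihood ratio, so prior odds = posterior odds ÷ LR.
Posterior odds = 0.259/(1−0.259) = 0.3495. LR = 0.63/0.27 = 2.3333.
Prior odds = 0.3495/2.3333 = 0.1498, so P(S) = 0.1498/(1+0.1498) ≈ 0.13.

P(S) = 0.13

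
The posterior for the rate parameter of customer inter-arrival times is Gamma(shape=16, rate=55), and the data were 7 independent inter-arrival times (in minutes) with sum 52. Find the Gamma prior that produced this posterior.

For an exponential likelihood with a Gamma(α, β) prior on the rate, n observations with total T give posterior Gamma(α+n, β+T).
So α = 16 − 7 = 9 and β = 55 − 52 = 3.

Gamma(shape=9, rate=3)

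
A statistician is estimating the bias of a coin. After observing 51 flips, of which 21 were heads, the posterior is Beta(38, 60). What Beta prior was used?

Beta(17, 30)

Under Beta–binomial conjugacy the posterior parameters are (a+s, b+f).
So a = 38 − 21 = 17 and b = 60 − 30 = 30.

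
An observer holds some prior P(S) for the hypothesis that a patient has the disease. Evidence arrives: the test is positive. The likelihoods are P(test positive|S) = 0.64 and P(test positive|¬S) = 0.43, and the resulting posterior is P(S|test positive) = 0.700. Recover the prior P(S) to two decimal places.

P(S) = 0.61

Bayes' rule in odds form gives O(S|E) = O(S)·[P(E|S)/P(E|¬S)], hence O(S) = O(S|E)/LR.
Posterior odds = 0.700/(1−0.700) = 2.3333. LR = 0.64/0.43 = 1.4884.
Prior odds = 2.3333/1.4884 = 1.5677, so P(S) = 1.5677/(1+1.5677) ≈ 0.61.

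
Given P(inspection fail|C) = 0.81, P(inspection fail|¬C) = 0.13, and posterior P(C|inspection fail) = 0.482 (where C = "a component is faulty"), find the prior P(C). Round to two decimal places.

P(C) = 0.13

Bayes' rule in odds form gives O(C|E) = O(C)·[P(E|C)/P(E|¬C)], hence O(C) = O(C|E)/LR.
Posterior odds = 0.482/(1−0.482) = 0.9305. LR = 0.81/0.13 = 6.2308.
Prior odds = 0.9305/6.2308 = 0.1493, so P(C) = 0.1493/(1+0.1493) ≈ 0.13.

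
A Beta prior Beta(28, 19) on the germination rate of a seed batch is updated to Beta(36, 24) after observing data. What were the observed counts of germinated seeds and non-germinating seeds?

Beta is conjugate to the binomial likelihood: posterior = Beta(α+s, β+f).
So s = 36 − 28 = 8 and f = 24 − 19 = 5.

8 germinated seeds and 5 non-germinating seeds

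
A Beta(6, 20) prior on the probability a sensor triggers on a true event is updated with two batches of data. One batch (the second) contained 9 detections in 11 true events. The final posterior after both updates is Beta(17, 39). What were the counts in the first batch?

2 detections and 17 misses

Sequential conjugate updates are equivalent to a single update on the pooled data, so total successes = posterior α − prior α and total failures = posterior β − prior β.
Total across both batches: 17−6=11 detections, 39−20=19 misses.
Subtract the second batch: 11−9=2 detections and 19−2=17 misses.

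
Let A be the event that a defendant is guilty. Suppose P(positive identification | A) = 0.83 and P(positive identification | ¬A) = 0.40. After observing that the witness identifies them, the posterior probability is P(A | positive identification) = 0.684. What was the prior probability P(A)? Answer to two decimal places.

Bayes' rule in odds form gives O(A|E) = O(A)·[P(E|A)/P(E|¬A)], hence O(A) = O(A|E)/LR.
Posterior odds = 0.684/(1−0.684) = 2.1646. LR = 0.83/0.40 = 2.0750.
Prior odds = 2.1646/2.0750 = 1.0432, so P(A) = 1.0432/(1+1.0432) ≈ 0.51.

P(A) = 0.51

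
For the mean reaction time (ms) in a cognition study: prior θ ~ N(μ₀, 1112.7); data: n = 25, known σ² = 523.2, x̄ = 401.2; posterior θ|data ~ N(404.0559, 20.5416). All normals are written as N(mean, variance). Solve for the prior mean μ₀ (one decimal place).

The posterior mean is a precision-weighted average: μ_n = (τ₀μ₀ + τ_data·x̄)/(τ₀+τ_data), with τ₀=1/σ₀² and τ_data=n/σ².
Here τ₀ = 1/1112.7 = 0.000899 and τ_data = 25/523.2 = 0.047783, so τ_n = 0.048682.
Rearranging for μ₀: μ₀ = (μ_n·τ_n − τ_data·x̄)/τ₀ = (404.0559·0.048682 − 0.047783·401.2) / 0.000899 = 0.499710/0.000899 ≈ 555.9.

μ₀ = 555.9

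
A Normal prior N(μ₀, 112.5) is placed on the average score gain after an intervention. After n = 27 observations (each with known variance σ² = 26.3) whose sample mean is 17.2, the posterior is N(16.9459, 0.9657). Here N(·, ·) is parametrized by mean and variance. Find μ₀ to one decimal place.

With known observation variance, the Normal–Normal posterior has precision τ_n = τ₀ + n/σ² and mean μ_n = (τ₀μ₀ + (n/σ²)x̄)/τ_n.
Here τ₀ = 1/112.5 = 0.008889 and τ_data = 27/26.3 = 1.026616, so τ_n = 1.035505.
Rearranging for μ₀: μ₀ = (μ_n·τ_n − τ_data·x̄)/τ₀ = (16.9459·1.035505 − 1.026616·17.2) / 0.008889 = -0.110231/0.008889 ≈ -12.4.

μ₀ = -12.4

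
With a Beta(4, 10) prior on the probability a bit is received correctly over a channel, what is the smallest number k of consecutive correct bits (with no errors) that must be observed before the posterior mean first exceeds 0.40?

After k correct bits and 0 errors the posterior is Beta(4+k, 10), with mean (4+k)/(4+10+k).
Set (4+k)/(14+k) > 0.40 and solve: k > (0.40·14 − 4)/(1 − 0.40) = 2.667.
The smallest integer exceeding 2.667 is 3, and checking k=3: (7)/(17) = 0.4118 > 0.40.

k = 3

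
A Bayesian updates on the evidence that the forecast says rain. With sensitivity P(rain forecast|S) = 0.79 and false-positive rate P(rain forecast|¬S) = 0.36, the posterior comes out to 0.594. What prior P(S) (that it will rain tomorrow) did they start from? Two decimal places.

Bayes' rule in odds form gives O(S|E) = O(S)·[P(E|S)/P(E|¬S)], hence O(S) = O(S|E)/LR.
Posterior odds = 0.594/(1−0.594) = 1.4631. LR = 0.79/0.36 = 2.1944.
Prior odds = 1.4631/2.1944 = 0.6667, so P(S) = 0.6667/(1+0.6667) ≈ 0.40.

P(S) = 0.40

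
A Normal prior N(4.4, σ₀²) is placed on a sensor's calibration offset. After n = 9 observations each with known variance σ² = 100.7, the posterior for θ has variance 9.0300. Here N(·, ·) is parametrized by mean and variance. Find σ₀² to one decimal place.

For the Normal–Normal model with known σ², precisions add: τ_n = τ₀ + n/σ².
So 1/σ₀² = 1/9.0300 − 9/100.7 = 0.110742 − 0.089374 = 0.021368.
Hence σ₀² = 1/0.021368 ≈ 46.8.

σ₀² = 46.8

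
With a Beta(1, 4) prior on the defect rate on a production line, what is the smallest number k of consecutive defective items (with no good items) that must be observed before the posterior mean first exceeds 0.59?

After k defective items and 0 good items the posterior is Beta(1+k, 4), with mean (1+k)/(1+4+k).
Set (1+k)/(5+k) > 0.59 and solve: k > (0.59·5 − 1)/(1 − 0.59) = 4.756.
The smallest integer exceeding 4.756 is 5, and checking k=5: (6)/(10) = 0.6000 > 0.59.

k = 5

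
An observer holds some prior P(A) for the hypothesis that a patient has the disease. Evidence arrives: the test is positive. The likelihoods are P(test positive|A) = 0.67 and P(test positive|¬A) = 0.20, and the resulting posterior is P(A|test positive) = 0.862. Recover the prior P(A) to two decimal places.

Bayes' rule in odds form gives O(A|E) = O(A)·[P(E|A)/P(E|¬A)], hence O(A) = O(A|E)/LR.
Posterior odds = 0.862/(1−0.862) = 6.2464. LR = 0.67/0.20 = 3.3500.
Prior odds = 6.2464/3.3500 = 1.8646, so P(A) = 1.8646/(1+1.8646) ≈ 0.65.

P(A) = 0.65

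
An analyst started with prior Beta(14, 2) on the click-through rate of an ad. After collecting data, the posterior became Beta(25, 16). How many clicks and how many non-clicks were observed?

11 clicks and 14 non-clicks

Under Beta–binomial conjugacy the posterior parameters are (a+s, b+f).
Match parameters: s=25−14=11, f=16−2=14.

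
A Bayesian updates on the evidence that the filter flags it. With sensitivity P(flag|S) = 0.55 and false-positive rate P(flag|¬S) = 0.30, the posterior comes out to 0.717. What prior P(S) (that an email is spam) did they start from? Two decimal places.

In odds form, posterior odds = prior odds × likelihood ratio, so prior odds = posterior odds ÷ LR.
Posterior odds = 0.717/(1−0.717) = 2.5336. LR = 0.55/0.30 = 1.8333.
Prior odds = 2.5336/1.8333 = 1.3820, so P(S) = 1.3820/(1+1.3820) ≈ 0.58.

P(S) = 0.58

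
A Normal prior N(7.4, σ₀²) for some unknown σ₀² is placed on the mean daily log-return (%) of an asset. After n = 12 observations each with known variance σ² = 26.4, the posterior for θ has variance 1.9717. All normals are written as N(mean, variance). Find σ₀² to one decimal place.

σ₀² = 19.0

For the Normal–Normal model with known σ², precisions add: τ_n = τ₀ + n/σ².
So 1/σ₀² = 1/1.9717 − 12/26.4 = 0.507177 − 0.454545 = 0.052632.
Hence σ₀² = 1/0.052632 ≈ 19.0.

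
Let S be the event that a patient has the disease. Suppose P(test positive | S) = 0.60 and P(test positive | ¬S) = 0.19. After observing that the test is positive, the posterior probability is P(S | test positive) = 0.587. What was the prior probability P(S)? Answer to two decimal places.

Bayes' rule in odds form gives O(S|E) = O(S)·[P(E|S)/P(E|¬S)], hence O(S) = O(S|E)/LR.
Posterior odds = 0.587/(1−0.587) = 1.4213. LR = 0.60/0.19 = 3.1579.
Prior odds = 1.4213/3.1579 = 0.4501, so P(S) = 0.4501/(1+0.4501) ≈ 0.31.

P(S) = 0.31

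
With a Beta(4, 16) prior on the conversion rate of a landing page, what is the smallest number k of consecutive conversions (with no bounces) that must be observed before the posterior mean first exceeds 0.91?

k = 158

After k conversions and 0 bounces the posterior is Beta(4+k, 16), with mean (4+k)/(4+16+k).
Set (4+k)/(20+k) > 0.91 and solve: k > (0.91·20 − 4)/(1 − 0.91) = 157.778.
The smallest integer exceeding 157.778 is 158, and checking k=158: (162)/(178) = 0.9101 > 0.91.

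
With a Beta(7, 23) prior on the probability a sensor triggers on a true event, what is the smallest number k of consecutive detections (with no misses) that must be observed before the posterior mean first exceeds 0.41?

k = 9

After k detections and 0 misses the posterior is Beta(7+k, 23), with mean (7+k)/(7+23+k).
Set (7+k)/(30+k) > 0.41 and solve: k > (0.41·30 − 7)/(1 − 0.41) = 8.983.
The smallest integer exceeding 8.983 is 9, and checking k=9: (16)/(39) = 0.4103 > 0.41.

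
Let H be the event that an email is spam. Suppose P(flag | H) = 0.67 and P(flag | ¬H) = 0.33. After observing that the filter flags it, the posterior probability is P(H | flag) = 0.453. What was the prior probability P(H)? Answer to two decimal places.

P(H) = 0.29

Bayes' rule in odds form gives O(H|E) = O(H)·[P(E|H)/P(E|¬H)], hence O(H) = O(H|E)/LR.
Posterior odds = 0.453/(1−0.453) = 0.8282. LR = 0.67/0.33 = 2.0303.
Prior odds = 0.8282/2.0303 = 0.4079, so P(H) = 0.4079/(1+0.4079) ≈ 0.29.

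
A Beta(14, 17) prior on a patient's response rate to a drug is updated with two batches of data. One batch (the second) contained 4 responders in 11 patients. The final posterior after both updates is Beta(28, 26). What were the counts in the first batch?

10 responders and 2 non-responders

Because Beta–binomial updating is additive in the counts, the combined data contributed (α_post−α_prior, β_post−β_prior) successes and failures.
Total across both batches: 28−14=14 responders, 26−17=9 non-responders.
Subtract the second batch: 14−4=10 responders and 9−7=2 non-responders.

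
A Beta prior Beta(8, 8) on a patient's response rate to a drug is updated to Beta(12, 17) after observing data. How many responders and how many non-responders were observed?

4 responders and 9 non-responders

Beta is conjugate to the binomial likelihood: posterior = Beta(α+s, β+f).
Match parameters: s=12−8=4, f=17−8=9.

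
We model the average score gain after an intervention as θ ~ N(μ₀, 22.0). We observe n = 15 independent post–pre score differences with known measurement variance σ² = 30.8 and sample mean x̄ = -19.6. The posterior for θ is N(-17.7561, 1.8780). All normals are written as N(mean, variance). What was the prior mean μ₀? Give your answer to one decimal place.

μ₀ = 2.0

The posterior mean is a precision-weighted average: μ_n = (τ₀μ₀ + τ_data·x̄)/(τ₀+τ_data), with τ₀=1/σ₀² and τ_data=n/σ².
Here τ₀ = 1/22.0 = 0.045455 and τ_data = 15/30.8 = 0.487013, so τ_n = 0.532468.
Rearranging for μ₀: μ₀ = (μ_n·τ_n − τ_data·x̄)/τ₀ = (-17.7561·0.532468 − 0.487013·-19.6) / 0.045455 = 0.090900/0.045455 ≈ 2.0.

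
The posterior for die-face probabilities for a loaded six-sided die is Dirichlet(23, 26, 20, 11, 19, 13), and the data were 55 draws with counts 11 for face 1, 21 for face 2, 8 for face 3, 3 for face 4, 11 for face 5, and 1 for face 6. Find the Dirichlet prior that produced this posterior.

For a Dirichlet(α) prior with multinomial counts c, the posterior is Dirichlet(α + c) componentwise.
Subtract each count from the matching posterior parameter: 23−11=12, 26−21=5, 20−8=12, 11−3=8, 19−11=8, 13−1=12.

Dirichlet(12, 5, 12, 8, 8, 12)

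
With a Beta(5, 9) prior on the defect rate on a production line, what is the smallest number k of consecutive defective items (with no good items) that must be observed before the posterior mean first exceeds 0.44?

k = 3

After k defective items and 0 good items the posterior is Beta(5+k, 9), with mean (5+k)/(5+9+k).
Set (5+k)/(14+k) > 0.44 and solve: k > (0.44·14 − 5)/(1 − 0.44) = 2.071.
The smallest integer exceeding 2.071 is 3.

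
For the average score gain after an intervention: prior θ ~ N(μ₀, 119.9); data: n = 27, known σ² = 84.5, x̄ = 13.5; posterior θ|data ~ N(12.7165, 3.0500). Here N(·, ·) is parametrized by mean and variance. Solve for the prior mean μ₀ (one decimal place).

μ₀ = -17.3

The posterior mean is a precision-weighted average: μ_n = (τ₀μ₀ + τ_data·x̄)/(τ₀+τ_data), with τ₀=1/σ₀² and τ_data=n/σ².
Here τ₀ = 1/119.9 = 0.008340 and τ_data = 27/84.5 = 0.319527, so τ_n = 0.327867.
Rearranging for μ₀: μ₀ = (μ_n·τ_n − τ_data·x̄)/τ₀ = (12.7165·0.327867 − 0.319527·13.5) / 0.008340 = -0.144294/0.008340 ≈ -17.3.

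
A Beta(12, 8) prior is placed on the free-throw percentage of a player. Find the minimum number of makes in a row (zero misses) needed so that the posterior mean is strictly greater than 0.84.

After k makes and 0 misses the posterior is Beta(12+k, 8), with mean (12+k)/(12+8+k).
Set (12+k)/(20+k) > 0.84 and solve: k > (0.84·20 − 12)/(1 − 0.84) = 30.000.
The smallest integer exceeding 30.000 is 31.

k = 31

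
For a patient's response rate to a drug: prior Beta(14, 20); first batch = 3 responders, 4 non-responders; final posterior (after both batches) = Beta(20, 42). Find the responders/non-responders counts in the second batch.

Sequential conjugate updates are equivalent to a single update on the pooled data, so total successes = posterior α − prior α and total failures = posterior β − prior β.
Total across both batches: 20−14=6 responders, 42−20=22 non-responders.
Subtract the first batch: 6−3=3 responders and 22−4=18 non-responders.

3 responders and 18 non-responders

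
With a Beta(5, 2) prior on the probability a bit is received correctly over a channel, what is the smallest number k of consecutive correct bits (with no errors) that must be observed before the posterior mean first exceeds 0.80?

After k correct bits and 0 errors the posterior is Beta(5+k, 2), with mean (5+k)/(5+2+k).
Set (5+k)/(7+k) > 0.80 and solve: k > (0.80·7 − 5)/(1 − 0.80) = 3.000.
The smallest integer exceeding 3.000 is 4.

k = 4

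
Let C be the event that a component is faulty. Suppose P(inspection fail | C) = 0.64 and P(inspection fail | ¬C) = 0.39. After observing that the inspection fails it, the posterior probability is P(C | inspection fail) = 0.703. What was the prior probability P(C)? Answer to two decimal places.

Bayes' rule in odds form gives O(C|E) = O(C)·[P(E|C)/P(E|¬C)], hence O(C) = O(C|E)/LR.
Posterior odds = 0.703/(1−0.703) = 2.3670. LR = 0.64/0.39 = 1.6410.
Prior odds = 2.3670/1.6410 = 1.4424, so P(C) = 1.4424/(1+1.4424) ≈ 0.59.

P(C) = 0.59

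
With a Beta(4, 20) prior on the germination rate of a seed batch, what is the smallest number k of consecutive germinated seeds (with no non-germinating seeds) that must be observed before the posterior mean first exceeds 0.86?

k = 119

After k germinated seeds and 0 non-germinating seeds the posterior is Beta(4+k, 20), with mean (4+k)/(4+20+k).
Set (4+k)/(24+k) > 0.86 and solve: k > (0.86·24 − 4)/(1 − 0.86) = 118.857.
The smallest integer exceeding 118.857 is 119, and checking k=119: (123)/(143) = 0.8601 > 0.86.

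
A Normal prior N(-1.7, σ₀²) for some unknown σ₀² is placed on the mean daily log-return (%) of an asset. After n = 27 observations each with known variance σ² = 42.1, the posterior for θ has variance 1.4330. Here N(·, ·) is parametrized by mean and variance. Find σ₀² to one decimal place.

σ₀² = 17.7

Posterior precision equals prior precision plus data precision: 1/σ_n² = 1/σ₀² + n/σ².
So 1/σ₀² = 1/1.4330 − 27/42.1 = 0.697837 − 0.641330 = 0.056507.
Hence σ₀² = 1/0.056507 ≈ 17.7.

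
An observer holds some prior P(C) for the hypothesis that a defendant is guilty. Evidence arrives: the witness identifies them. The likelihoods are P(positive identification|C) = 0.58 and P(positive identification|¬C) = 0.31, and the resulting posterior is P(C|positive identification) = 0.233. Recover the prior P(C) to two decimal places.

P(C) = 0.14

Bayes' rule in odds form gives O(C|E) = O(C)·[P(E|C)/P(E|¬C)], hence O(C) = O(C|E)/LR.
Posterior odds = 0.233/(1−0.233) = 0.3038. LR = 0.58/0.31 = 1.8710.
Prior odds = 0.3038/1.8710 = 0.1624, so P(C) = 0.1624/(1+0.1624) ≈ 0.14.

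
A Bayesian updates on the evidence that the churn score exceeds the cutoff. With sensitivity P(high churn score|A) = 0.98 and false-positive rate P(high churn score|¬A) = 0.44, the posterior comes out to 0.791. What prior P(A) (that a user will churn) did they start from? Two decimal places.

In odds form, posterior odds = prior odds × likelihood ratio, so prior odds = posterior odds ÷ LR.
Posterior odds = 0.791/(1−0.791) = 3.7847. LR = 0.98/0.44 = 2.2273.
Prior odds = 3.7847/2.2273 = 1.6992, so P(A) = 1.6992/(1+1.6992) ≈ 0.63.

P(A) = 0.63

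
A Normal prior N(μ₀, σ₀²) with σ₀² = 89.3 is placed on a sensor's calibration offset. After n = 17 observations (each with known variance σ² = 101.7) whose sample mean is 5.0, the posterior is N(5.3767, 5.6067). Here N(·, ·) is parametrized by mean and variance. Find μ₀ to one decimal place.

μ₀ = 11.0

The posterior mean is a precision-weighted average: μ_n = (τ₀μ₀ + τ_data·x̄)/(τ₀+τ_data), with τ₀=1/σ₀² and τ_data=n/σ².
Here τ₀ = 1/89.3 = 0.011198 and τ_data = 17/101.7 = 0.167158, so τ_n = 0.178356.
Rearranging for μ₀: μ₀ = (μ_n·τ_n − τ_data·x̄)/τ₀ = (5.3767·0.178356 − 0.167158·5.0) / 0.011198 = 0.123177/0.011198 ≈ 11.0.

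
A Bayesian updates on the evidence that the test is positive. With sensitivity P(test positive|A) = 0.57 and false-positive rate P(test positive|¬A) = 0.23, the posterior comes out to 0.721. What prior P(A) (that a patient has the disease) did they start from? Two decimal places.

In odds form, posterior odds = prior odds × likelihood ratio, so prior odds = posterior odds ÷ LR.
Posterior odds = 0.721/(1−0.721) = 2.5842. LR = 0.57/0.23 = 2.4783.
Prior odds = 2.5842/2.4783 = 1.0427, so P(A) = 1.0427/(1+1.0427) ≈ 0.51.

P(A) = 0.51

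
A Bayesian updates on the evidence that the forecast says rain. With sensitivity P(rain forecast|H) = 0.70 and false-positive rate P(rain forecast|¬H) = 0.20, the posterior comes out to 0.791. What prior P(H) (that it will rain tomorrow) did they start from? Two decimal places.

P(H) = 0.52

Bayes' rule in odds form gives O(H|E) = O(H)·[P(E|H)/P(E|¬H)], hence O(H) = O(H|E)/LR.
Posterior odds = 0.791/(1−0.791) = 3.7847. LR = 0.70/0.20 = 3.5000.
Prior odds = 3.7847/3.5000 = 1.0813, so P(H) = 1.0813/(1+1.0813) ≈ 0.52.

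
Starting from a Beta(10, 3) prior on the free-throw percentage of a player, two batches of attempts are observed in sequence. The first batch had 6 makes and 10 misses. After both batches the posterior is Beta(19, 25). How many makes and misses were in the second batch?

Because Beta–binomial updating is additive in the counts, the combined data contributed (α_post−α_prior, β_post−β_prior) successes and failures.
Total across both batches: 19−10=9 makes, 25−3=22 misses.
Subtract the first batch: 9−6=3 makes and 22−10=12 misses.

3 makes and 12 misses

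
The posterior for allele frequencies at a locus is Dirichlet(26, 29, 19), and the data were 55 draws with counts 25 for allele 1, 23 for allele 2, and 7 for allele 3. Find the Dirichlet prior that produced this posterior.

For a Dirichlet(α) prior with multinomial counts c, the posterior is Dirichlet(α + c) componentwise.
Subtract each count from the matching posterior parameter: 26−25=1, 29−23=6, 19−7=12.

Dirichlet(1, 6, 12)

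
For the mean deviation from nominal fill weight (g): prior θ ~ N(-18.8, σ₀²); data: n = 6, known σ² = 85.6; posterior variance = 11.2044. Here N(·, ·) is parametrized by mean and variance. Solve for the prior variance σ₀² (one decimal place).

σ₀² = 52.2

For the Normal–Normal model with known σ², precisions add: τ_n = τ₀ + n/σ².
So 1/σ₀² = 1/11.2044 − 6/85.6 = 0.089251 − 0.070093 = 0.019158.
Hence σ₀² = 1/0.019158 ≈ 52.2.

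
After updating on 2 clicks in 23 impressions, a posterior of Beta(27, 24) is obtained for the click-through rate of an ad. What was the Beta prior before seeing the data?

Beta(25, 3)

Beta is conjugate to the binomial likelihood: posterior = Beta(α+s, β+f).
Subtract the data counts: 27−2=25, 24−21=3.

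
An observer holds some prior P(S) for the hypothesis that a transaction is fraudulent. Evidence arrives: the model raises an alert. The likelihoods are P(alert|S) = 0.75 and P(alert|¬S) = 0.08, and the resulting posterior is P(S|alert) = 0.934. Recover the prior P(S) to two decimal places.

P(S) = 0.60

In odds form, posterior odds = prior odds × likelihood ratio, so prior odds = posterior odds ÷ LR.
Posterior odds = 0.934/(1−0.934) = 14.1515. LR = 0.75/0.08 = 9.3750.
Prior odds = 14.1515/9.3750 = 1.5095, so P(S) = 1.5095/(1+1.5095) ≈ 0.60.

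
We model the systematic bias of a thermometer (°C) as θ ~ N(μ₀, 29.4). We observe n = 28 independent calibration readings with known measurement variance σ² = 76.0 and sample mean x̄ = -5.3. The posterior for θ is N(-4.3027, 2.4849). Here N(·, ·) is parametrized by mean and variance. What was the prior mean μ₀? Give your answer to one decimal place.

The posterior mean is a precision-weighted average: μ_n = (τ₀μ₀ + τ_data·x̄)/(τ₀+τ_data), with τ₀=1/σ₀² and τ_data=n/σ².
Here τ₀ = 1/29.4 = 0.034014 and τ_data = 28/76.0 = 0.368421, so τ_n = 0.402435.
Rearranging for μ₀: μ₀ = (μ_n·τ_n − τ_data·x̄)/τ₀ = (-4.3027·0.402435 − 0.368421·-5.3) / 0.034014 = 0.221074/0.034014 ≈ 6.5.

μ₀ = 6.5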